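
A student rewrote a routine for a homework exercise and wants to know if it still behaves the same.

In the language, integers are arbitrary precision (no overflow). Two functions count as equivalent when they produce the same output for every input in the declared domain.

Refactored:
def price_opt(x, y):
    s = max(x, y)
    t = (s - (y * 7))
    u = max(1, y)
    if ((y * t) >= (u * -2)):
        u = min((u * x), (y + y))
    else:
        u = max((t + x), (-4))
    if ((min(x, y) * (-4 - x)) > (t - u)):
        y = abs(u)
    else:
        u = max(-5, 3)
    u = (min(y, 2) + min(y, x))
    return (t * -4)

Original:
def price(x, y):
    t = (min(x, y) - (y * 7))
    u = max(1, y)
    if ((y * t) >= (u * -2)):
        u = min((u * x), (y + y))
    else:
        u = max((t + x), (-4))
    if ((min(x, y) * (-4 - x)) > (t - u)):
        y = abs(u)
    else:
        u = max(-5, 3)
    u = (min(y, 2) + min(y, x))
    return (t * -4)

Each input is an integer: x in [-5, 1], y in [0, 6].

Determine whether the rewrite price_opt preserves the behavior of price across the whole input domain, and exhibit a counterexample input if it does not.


Evaluate both at x=-5, y=0.
price: t := -5 | u := 1 | ((y * t) >= (u * -2)): true | u := -5 | ((min(x, y) * (-4 - x)) > (t - u)): false | u := 3 | u := -5 | result 20
price_opt: s := 0 | t := 0 | u := 1 | ((y * t) >= (u * -2)): true | u := -5 | ((min(x, y) * (-4 - x)) > (t - u)): false | u := 3 | u := -5 | result 0
20 and 0 differ, so these are not the same function on this domain.
verdict: not equivalent; witness: x=-5, y=0


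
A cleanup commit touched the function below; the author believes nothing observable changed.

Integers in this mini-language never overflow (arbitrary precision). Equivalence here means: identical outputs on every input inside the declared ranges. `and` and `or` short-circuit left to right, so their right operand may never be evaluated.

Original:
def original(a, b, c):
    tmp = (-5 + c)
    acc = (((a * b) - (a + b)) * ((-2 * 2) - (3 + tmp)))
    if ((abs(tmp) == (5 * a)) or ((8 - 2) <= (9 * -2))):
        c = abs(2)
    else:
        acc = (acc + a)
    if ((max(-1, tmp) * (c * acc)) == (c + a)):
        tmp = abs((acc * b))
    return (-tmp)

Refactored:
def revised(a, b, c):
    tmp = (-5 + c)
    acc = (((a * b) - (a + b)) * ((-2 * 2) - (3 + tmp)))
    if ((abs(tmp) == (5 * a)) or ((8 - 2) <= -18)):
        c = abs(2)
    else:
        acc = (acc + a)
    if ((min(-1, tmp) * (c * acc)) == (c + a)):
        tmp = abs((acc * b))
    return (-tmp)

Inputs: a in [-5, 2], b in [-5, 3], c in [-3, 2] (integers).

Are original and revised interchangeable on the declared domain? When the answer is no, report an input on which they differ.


At a=-2, b=-5, c=-2: original gives -10, revised gives 7.
verdict: not equivalent; witness: a=-2, b=-5, c=-2


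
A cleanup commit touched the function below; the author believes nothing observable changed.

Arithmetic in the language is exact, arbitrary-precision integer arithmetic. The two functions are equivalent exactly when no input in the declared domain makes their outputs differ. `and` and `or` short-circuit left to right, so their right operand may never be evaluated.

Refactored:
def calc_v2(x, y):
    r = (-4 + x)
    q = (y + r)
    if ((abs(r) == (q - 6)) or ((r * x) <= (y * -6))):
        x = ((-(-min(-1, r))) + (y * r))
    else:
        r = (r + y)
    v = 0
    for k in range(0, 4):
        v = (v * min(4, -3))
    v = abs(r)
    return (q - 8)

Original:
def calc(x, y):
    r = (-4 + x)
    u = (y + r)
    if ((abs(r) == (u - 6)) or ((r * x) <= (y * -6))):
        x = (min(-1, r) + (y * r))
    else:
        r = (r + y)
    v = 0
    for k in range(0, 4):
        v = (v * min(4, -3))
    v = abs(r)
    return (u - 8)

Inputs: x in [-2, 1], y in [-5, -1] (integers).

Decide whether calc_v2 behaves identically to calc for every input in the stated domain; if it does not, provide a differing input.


This is a faithful refactor — local variable names differ, but the computed results match everywhere.
Tracing x=-1, y=-4: calc: r := -5 | u := -9 | ((abs(r) == (u - 6)) or ((r * x) <= (y * -6))): true | x := 15 | v := 0 | iter k=0: | v := 0 | iter k=1: | v := 0 | iter k=2: | v := 0 | iter k=3: | v := 0 | v := 5 | result -17 | calc_v2: r := -5 | q := -9 | ((abs(r) == (q - 6)) or ((r * x) <= (y * -6))): true | x := 15 | v := 0 | iter k=0: | v := 0 | iter k=1: | v := 0 | iter k=2: | v := 0 | iter k=3: | v := 0 | v := 5 | result -17 — matching result -17.
Every one of the 20 inputs gives matching results.
verdict: equivalent


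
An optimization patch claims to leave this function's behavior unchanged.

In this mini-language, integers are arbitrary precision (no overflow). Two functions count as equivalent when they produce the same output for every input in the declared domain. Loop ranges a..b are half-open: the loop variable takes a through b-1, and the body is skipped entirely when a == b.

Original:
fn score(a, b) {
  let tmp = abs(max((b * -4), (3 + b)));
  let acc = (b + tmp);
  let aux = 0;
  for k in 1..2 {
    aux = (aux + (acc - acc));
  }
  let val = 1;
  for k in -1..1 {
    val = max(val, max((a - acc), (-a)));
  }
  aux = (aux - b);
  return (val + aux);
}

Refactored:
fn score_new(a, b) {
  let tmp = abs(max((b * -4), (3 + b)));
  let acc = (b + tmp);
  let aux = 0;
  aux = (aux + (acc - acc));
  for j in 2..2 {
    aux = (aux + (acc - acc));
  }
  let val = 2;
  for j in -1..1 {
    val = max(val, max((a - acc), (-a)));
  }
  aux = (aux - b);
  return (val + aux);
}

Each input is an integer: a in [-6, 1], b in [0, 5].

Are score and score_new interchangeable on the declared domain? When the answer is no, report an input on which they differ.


Not equivalent: a=-1, b=0 separates them (1 vs 2).
score: tmp becomes 3; next acc becomes 3; next aux becomes 0; next at k=1:; next aux becomes 0; next val becomes 1; next at k=-1:; next val becomes 1; next at k=0:; next val becomes 1; next aux becomes 0; next final value 1
score_new: tmp becomes 3; next acc becomes 3; next aux becomes 0; next aux becomes 0; next j never enters its loop body; next val becomes 2; next at j=-1:; next val becomes 2; next at j=0:; next val becomes 2; next aux becomes 0; next final value 2
verdict: not equivalent; witness: a=-1, b=0


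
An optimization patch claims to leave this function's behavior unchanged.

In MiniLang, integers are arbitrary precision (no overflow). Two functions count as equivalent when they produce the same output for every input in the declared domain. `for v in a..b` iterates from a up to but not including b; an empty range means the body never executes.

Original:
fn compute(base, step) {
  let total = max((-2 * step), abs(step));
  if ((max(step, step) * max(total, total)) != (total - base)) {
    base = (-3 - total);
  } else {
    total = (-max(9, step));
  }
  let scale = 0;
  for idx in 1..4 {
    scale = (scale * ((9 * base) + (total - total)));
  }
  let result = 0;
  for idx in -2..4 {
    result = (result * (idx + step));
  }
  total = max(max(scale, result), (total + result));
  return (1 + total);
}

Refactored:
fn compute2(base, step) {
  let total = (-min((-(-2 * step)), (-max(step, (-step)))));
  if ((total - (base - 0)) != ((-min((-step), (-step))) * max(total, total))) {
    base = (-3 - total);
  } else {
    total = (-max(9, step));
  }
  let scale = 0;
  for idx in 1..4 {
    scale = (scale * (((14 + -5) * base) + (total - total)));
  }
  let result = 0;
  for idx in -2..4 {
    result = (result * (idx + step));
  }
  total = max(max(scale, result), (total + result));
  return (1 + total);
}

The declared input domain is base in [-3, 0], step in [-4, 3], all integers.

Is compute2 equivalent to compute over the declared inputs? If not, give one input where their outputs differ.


Reading the diff, among the changes: arithmetic usage differs; also min/max/abs usage differs; also constant usage differs.
As a probe, take base=0, step=3: compute runs total=3, then ((max(step, step) * max(total, total)) != (total - base)) is true, then base=-6, then scale=0, then (idx=1), then scale=0, then (idx=2), then scale=0, then (idx=3), then scale=0, then result=0, then (idx=-2), then result=0, then (idx=-1), then result=0, then (idx=0), then result=0, then (idx=1), then result=0, then (idx=2), then result=0, then (idx=3), then result=0, then total=3, then returns 4; compute2 runs total=3, then ((total - (base - 0)) != ((-min((-step), (-step))) * max(total, total))) is true, then base=-6, then scale=0, then (idx=1), then scale=0, then (idx=2), then scale=0, then (idx=3), then scale=0, then result=0, then (idx=-2), then result=0, then (idx=-1), then result=0, then (idx=0), then result=0, then (idx=1), then result=0, then (idx=2), then result=0, then (idx=3), then result=0, then total=3, then returns 4; both end at 4.
An exhaustive pass over the 32 declared inputs shows identical outputs.
verdict: equivalent


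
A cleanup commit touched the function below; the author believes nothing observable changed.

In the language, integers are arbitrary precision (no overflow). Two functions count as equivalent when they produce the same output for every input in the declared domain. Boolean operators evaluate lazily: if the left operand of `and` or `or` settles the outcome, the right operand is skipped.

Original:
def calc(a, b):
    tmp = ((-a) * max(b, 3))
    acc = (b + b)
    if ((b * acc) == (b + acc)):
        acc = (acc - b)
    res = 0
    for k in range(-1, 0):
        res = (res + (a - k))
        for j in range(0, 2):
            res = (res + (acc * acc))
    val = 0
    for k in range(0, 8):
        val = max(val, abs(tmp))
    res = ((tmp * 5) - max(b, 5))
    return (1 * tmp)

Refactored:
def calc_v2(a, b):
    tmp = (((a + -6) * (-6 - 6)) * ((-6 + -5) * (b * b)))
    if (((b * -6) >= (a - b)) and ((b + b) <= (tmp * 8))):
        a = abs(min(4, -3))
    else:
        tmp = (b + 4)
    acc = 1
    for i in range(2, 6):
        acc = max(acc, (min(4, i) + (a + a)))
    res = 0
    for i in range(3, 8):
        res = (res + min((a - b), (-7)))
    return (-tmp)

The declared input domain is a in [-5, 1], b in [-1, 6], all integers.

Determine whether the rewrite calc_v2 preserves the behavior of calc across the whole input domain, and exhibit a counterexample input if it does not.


On input a=-5, b=-1, calc returns 15 while calc_v2 returns -3.
verdict: not equivalent; witness: a=-5, b=-1


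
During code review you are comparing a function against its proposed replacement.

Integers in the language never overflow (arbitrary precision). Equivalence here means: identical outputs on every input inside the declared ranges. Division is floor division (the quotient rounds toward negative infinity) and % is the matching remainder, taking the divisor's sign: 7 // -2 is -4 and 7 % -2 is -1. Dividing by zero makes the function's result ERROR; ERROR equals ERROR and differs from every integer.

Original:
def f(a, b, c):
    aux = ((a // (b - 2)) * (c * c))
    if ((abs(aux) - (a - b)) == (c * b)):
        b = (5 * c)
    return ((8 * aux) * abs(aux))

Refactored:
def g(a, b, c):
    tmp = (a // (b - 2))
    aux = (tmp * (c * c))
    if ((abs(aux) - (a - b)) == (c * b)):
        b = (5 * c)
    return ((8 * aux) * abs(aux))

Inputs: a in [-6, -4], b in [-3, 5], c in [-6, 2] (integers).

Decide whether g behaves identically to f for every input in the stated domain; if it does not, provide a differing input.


The two are interchangeable: statement counts differ, and local variable names differ, and every declared input agrees.
Tracing a=-5, b=-3, c=-4: f: aux=16, then ((abs(aux) - (a - b)) == (c * b)) is false, then returns 2048 | g: tmp=1, then aux=16, then ((abs(aux) - (a - b)) == (c * b)) is false, then returns 2048 — matching result 2048.
Across all 243 domain points the two functions coincide.
verdict: equivalent


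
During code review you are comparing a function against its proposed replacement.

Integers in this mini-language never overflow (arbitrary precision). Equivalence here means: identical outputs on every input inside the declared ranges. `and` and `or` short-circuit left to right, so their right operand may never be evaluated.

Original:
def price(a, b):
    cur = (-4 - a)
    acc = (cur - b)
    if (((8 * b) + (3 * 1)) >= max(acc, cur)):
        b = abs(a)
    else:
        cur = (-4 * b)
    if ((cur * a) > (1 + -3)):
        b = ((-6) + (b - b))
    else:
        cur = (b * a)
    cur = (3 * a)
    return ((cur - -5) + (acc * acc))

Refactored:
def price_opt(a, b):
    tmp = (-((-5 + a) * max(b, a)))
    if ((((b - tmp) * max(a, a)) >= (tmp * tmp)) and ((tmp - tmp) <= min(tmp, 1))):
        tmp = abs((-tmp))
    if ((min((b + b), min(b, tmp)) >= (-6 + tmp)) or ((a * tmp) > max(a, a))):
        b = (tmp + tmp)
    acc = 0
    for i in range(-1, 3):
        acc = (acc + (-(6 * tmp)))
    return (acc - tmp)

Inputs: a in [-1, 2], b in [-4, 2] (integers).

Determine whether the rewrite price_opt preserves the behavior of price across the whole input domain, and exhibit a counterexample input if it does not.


Evaluate both at a=-1, b=-4.
price: cur = -3; acc = 1; (((8 * b) + (3 * 1)) >= max(acc, cur)) -> false; cur = 16; ((cur * a) > (1 + -3)) -> false; cur = 4; cur = -3; return 3
price_opt: tmp = -6; ((((b - tmp) * max(a, a)) >= (tmp * tmp)) and ((tmp - tmp) <= min(tmp, 1))) -> false; ((min((b + b), min(b, tmp)) >= (-6 + tmp)) or ((a * tmp) > max(a, a))) -> true; b = -12; acc = 0; [i=-1]; acc = 36; [i=0]; acc = 72; [i=1]; acc = 108; [i=2]; acc = 144; return 150
3 vs 150 — the two versions disagree here.
verdict: not equivalent; witness: a=-1, b=-4


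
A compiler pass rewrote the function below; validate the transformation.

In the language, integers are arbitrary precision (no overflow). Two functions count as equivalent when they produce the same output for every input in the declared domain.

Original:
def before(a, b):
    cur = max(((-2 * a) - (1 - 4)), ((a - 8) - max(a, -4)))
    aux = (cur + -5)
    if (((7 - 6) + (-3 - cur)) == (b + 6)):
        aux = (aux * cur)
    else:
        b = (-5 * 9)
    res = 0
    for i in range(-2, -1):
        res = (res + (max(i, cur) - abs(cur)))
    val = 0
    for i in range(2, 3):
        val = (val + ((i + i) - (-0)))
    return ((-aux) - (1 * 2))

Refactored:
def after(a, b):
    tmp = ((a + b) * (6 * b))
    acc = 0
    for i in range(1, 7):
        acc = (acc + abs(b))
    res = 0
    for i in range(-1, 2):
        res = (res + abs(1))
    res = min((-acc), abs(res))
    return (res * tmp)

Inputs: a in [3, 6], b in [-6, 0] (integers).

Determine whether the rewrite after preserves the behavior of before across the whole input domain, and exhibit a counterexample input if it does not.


There is a counterexample at a=3, b=-6: 6 on one side, -3888 on the other.
before: cur becomes -3; next aux becomes -8; next (((7 - 6) + (-3 - cur)) == (b + 6)) evaluates to false; next b becomes -45; next res becomes 0; next at i=-2:; next res becomes -5; next val becomes 0; next at i=2:; next val becomes 4; next final value 6
after: tmp becomes 108; next acc becomes 0; next at i=1:; next acc becomes 6; next at i=2:; next acc becomes 12; next at i=3:; next acc becomes 18; next at i=4:; next acc becomes 24; next at i=5:; next acc becomes 30; next at i=6:; next acc becomes 36; next res becomes 0; next at i=-1:; next res becomes 1; next at i=0:; next res becomes 2; next at i=1:; next res becomes 3; next res becomes -36; next final value -3888
verdict: not equivalent; witness: a=3, b=-6


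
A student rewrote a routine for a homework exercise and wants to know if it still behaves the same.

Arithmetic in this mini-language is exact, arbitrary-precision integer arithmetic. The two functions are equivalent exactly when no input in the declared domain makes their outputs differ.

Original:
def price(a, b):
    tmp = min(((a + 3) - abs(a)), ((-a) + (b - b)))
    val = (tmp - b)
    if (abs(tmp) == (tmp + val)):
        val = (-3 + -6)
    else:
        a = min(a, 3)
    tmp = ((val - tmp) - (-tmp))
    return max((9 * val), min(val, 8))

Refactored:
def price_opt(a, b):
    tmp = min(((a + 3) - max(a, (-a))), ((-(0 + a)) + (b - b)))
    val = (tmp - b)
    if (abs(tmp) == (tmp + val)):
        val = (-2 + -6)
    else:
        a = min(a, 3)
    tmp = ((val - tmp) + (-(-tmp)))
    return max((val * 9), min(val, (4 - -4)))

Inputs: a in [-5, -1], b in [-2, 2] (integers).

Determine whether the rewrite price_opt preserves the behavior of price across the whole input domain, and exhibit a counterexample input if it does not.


a=-1, b=1 yields -9 from price but -8 from price_opt.
verdict: not equivalent; witness: a=-1, b=1


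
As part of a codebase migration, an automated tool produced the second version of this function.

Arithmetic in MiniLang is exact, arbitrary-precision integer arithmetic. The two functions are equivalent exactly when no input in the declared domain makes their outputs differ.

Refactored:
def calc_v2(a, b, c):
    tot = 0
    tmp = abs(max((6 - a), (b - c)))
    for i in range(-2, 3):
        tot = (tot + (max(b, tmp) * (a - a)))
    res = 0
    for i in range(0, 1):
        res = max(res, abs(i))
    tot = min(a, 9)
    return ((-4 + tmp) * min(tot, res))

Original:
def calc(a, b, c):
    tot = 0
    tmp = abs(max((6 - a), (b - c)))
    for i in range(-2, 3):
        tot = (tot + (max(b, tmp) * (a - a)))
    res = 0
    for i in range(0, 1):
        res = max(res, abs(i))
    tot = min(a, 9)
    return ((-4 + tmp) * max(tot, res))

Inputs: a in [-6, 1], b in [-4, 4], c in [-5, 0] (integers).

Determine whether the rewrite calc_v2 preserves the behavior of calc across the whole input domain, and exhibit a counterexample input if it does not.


There is a counterexample at a=-6, b=-4, c=-5: 0 on one side, -48 on the other.
calc: tot := 0 | tmp := 12 | iter i=-2: | tot := 0 | iter i=-1: | tot := 0 | iter i=0: | tot := 0 | iter i=1: | tot := 0 | iter i=2: | tot := 0 | res := 0 | iter i=0: | res := 0 | tot := -6 | result 0
calc_v2: tot := 0 | tmp := 12 | iter i=-2: | tot := 0 | iter i=-1: | tot := 0 | iter i=0: | tot := 0 | iter i=1: | tot := 0 | iter i=2: | tot := 0 | res := 0 | iter i=0: | res := 0 | tot := -6 | result -48
verdict: not equivalent; witness: a=-6, b=-4, c=-5


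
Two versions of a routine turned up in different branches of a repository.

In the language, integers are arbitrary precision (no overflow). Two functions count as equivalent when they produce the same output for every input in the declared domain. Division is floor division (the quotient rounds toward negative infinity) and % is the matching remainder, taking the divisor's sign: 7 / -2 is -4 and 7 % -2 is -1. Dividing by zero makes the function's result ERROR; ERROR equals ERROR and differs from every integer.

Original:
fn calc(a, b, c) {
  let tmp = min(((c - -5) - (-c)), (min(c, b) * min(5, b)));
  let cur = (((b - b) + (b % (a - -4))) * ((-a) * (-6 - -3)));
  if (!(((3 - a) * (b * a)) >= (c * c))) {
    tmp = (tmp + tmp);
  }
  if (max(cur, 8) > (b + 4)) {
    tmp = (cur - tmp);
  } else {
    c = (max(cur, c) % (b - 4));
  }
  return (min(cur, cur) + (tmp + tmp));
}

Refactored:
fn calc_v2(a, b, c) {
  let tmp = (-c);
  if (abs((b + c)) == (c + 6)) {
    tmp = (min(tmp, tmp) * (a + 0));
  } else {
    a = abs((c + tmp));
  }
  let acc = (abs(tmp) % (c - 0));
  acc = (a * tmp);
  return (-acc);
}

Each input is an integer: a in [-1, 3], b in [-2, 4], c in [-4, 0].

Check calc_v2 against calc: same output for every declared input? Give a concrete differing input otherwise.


Consider the input a=-1, b=-2, c=-4.
calc: tmp := -3 | cur := -3 | (!(((3 - a) * (b * a)) >= (c * c))): true | tmp := -6 | (max(cur, 8) > (b + 4)): true | tmp := 3 | result 3
calc_v2: tmp := 4 | (abs((b + c)) == (c + 6)): false | a := 0 | acc := 0 | acc := 0 | result 0
3 and 0 differ, so these are not the same function on this domain.
verdict: not equivalent; witness: a=-1, b=-2, c=-4


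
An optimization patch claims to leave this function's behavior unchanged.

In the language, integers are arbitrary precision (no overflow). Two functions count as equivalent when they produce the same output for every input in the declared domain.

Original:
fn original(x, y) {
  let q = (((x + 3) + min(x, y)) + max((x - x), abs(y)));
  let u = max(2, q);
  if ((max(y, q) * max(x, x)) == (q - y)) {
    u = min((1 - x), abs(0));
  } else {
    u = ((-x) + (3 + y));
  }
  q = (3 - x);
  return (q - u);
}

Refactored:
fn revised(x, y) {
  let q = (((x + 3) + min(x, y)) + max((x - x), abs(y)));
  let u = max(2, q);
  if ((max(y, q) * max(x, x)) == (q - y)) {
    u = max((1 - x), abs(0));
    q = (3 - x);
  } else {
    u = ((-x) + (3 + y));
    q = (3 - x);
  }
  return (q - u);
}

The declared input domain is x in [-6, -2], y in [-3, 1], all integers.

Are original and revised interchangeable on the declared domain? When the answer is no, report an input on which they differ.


These are not equivalent — on x=-3, y=1 the outputs split (6 vs 2).
original: q = -2; u = 2; ((max(y, q) * max(x, x)) == (q - y)) -> true; u = 0; q = 6; return 6
revised: q = -2; u = 2; ((max(y, q) * max(x, x)) == (q - y)) -> true; u = 4; q = 6; return 2
verdict: not equivalent; witness: x=-3, y=1


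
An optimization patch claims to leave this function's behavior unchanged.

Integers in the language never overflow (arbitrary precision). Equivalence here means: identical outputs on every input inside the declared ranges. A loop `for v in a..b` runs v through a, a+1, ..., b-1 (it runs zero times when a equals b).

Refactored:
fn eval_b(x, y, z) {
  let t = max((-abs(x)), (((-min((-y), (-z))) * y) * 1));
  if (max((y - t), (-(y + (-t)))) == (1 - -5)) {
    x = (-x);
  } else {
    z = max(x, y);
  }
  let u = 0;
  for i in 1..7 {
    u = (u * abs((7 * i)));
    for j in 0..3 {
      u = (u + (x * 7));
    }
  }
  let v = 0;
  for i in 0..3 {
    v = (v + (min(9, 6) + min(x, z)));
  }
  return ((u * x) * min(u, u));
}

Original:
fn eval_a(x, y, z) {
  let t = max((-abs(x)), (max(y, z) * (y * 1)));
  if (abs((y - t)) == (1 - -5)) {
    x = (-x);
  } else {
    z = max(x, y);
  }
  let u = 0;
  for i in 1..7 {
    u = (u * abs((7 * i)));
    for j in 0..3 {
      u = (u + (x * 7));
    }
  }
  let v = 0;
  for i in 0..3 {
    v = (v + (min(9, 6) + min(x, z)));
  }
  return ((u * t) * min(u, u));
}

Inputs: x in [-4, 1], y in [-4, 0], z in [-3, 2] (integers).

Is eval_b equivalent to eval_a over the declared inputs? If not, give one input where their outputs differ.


Try x=-4, y=-4, z=-3.
eval_a: t := 12 | (abs((y - t)) == (1 - -5)): false | z := -4 | u := 0 | iter i=1: | u := 0 | iter j=0: | u := -28 | iter j=1: | u := -56 | iter j=2: | u := -84 | iter i=2: | u := -1176 | iter j=0: | u := -1204 | iter j=1: | u := -1232 | iter j=2: | u := -1260 | iter i=3: | u := -26460 | iter j=0: | u := -26488 | iter j=1: | u := -26516 | iter j=2: | u := -26544 | iter i=4: | u := -743232 | iter j=0: | u := -743260 | iter j=1: | u := -743288 | iter j=2: | u := -743316 | iter i=5: | u := -26016060 | iter j=0: | u := -26016088 | iter j=1: | u := -26016116 | iter j=2: | u := -26016144 | iter i=6: | u := -1092678048 | iter j=0: | u := -1092678076 | iter j=1: | u := -1092678104 | iter j=2: | u := -1092678132 | v := 0 | iter i=0: | v := 2 | iter i=1: | v := 4 | iter i=2: | v := 6 | result 14327346001812113088
eval_b: t := 12 | (max((y - t), (-(y + (-t)))) == (1 - -5)): false | z := -4 | u := 0 | iter i=1: | u := 0 | iter j=0: | u := -28 | iter j=1: | u := -56 | iter j=2: | u := -84 | iter i=2: | u := -1176 | iter j=0: | u := -1204 | iter j=1: | u := -1232 | iter j=2: | u := -1260 | iter i=3: | u := -26460 | iter j=0: | u := -26488 | iter j=1: | u := -26516 | iter j=2: | u := -26544 | iter i=4: | u := -743232 | iter j=0: | u := -743260 | iter j=1: | u := -743288 | iter j=2: | u := -743316 | iter i=5: | u := -26016060 | iter j=0: | u := -26016088 | iter j=1: | u := -26016116 | iter j=2: | u := -26016144 | iter i=6: | u := -1092678048 | iter j=0: | u := -1092678076 | iter j=1: | u := -1092678104 | iter j=2: | u := -1092678132 | v := 0 | iter i=0: | v := 2 | iter i=1: | v := 4 | iter i=2: | v := 6 | result -4775782000604037696
14327346001812113088 vs -4775782000604037696 — the two versions disagree here.
verdict: not equivalent; witness: x=-4, y=-4, z=-3


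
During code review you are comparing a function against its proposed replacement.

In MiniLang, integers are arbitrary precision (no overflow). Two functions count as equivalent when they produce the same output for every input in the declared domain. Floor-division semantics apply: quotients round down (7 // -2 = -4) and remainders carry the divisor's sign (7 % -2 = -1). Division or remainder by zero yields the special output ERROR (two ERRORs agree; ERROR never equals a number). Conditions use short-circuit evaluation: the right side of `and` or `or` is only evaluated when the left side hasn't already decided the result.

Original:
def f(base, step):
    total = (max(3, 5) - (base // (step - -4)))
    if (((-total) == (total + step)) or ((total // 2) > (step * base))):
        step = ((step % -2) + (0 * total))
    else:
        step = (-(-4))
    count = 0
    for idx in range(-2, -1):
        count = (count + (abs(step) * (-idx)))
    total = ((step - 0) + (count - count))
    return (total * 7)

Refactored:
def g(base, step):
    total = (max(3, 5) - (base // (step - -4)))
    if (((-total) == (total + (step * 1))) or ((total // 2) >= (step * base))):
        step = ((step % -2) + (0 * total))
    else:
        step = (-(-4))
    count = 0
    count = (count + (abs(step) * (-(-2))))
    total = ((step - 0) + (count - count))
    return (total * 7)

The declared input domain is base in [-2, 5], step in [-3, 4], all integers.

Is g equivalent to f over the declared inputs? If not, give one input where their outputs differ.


Run the pair on base=-1, step=-3.
f: total=6, then (((-total) == (total + step)) or ((total // 2) > (step * base))) is false, then step=4, then count=0, then (idx=-2), then count=8, then total=4, then returns 28
g: total=6, then (((-total) == (total + (step * 1))) or ((total // 2) >= (step * base))) is true, then step=-1, then count=0, then count=2, then total=-1, then returns -7
28 and -7 differ, so these are not the same function on this domain.
verdict: not equivalent; witness: base=-1, step=-3


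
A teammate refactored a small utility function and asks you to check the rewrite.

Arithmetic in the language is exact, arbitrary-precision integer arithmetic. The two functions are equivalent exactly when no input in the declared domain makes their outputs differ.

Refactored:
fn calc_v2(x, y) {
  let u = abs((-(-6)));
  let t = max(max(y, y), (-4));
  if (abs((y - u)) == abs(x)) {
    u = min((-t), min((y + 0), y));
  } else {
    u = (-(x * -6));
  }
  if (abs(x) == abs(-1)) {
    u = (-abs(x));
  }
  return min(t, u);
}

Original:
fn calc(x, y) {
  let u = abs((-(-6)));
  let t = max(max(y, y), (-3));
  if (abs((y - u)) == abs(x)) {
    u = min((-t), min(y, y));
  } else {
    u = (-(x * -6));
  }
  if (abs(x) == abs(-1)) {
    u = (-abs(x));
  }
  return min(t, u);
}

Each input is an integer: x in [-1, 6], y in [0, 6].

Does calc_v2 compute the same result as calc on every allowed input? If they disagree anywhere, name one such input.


The one real change (`3` became `4`) has no effect anywhere in the declared ranges.
As a probe, take x=3, y=3: calc runs u = 6; t = 3; (abs((y - u)) == abs(x)) -> true; u = -3; (abs(x) == abs(-1)) -> false; return -3; calc_v2 runs u = 6; t = 3; (abs((y - u)) == abs(x)) -> true; u = -3; (abs(x) == abs(-1)) -> false; return -3; both end at -3.
An exhaustive pass over the 56 declared inputs shows identical outputs.
verdict: equivalent


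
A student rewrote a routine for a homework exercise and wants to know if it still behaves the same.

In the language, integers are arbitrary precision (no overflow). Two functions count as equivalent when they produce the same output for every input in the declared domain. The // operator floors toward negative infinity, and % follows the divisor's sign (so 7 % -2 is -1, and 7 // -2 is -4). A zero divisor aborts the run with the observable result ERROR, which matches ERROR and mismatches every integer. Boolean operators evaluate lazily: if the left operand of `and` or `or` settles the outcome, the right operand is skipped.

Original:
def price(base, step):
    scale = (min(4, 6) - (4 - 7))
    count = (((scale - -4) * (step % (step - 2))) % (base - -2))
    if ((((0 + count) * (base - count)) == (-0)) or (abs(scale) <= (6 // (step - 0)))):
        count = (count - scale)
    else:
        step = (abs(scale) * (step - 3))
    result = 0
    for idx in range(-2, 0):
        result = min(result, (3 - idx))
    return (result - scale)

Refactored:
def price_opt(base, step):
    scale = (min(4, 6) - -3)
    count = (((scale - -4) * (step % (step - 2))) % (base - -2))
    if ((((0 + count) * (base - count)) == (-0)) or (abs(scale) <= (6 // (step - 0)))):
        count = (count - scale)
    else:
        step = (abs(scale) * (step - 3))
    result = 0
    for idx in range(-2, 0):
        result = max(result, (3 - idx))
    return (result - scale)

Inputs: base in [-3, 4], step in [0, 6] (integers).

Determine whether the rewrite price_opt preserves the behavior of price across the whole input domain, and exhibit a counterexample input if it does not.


Take base=-3, step=0.
price: scale = 7; count = 0; ((((0 + count) * (base - count)) == (-0)) or (abs(scale) <= (6 // (step - 0)))) -> true; count = -7; result = 0; [idx=-2]; result = 0; [idx=-1]; result = 0; return -7
price_opt: scale = 7; count = 0; ((((0 + count) * (base - count)) == (-0)) or (abs(scale) <= (6 // (step - 0)))) -> true; count = -7; result = 0; [idx=-2]; result = 5; [idx=-1]; result = 5; return -2
-7 and -2 differ, so these are not the same function on this domain.
verdict: not equivalent; witness: base=-3, step=0


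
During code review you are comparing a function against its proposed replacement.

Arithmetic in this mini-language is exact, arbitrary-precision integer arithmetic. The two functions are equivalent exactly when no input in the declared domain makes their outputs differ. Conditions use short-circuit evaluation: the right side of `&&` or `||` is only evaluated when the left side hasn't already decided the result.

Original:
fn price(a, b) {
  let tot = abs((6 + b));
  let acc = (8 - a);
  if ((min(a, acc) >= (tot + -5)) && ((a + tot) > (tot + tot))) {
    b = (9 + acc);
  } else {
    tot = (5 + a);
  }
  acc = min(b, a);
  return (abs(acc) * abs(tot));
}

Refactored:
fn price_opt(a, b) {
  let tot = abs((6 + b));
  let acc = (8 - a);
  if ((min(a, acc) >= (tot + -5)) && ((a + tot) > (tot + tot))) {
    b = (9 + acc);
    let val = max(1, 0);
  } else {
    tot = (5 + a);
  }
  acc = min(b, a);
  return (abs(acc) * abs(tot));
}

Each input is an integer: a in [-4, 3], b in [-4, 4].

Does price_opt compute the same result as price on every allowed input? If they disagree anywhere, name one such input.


Changes here: local variable names differ, and min/max/abs usage differs, and statement counts differ, and constant usage differs; the full 72-point sweep finds no disagreement.
verdict: equivalent


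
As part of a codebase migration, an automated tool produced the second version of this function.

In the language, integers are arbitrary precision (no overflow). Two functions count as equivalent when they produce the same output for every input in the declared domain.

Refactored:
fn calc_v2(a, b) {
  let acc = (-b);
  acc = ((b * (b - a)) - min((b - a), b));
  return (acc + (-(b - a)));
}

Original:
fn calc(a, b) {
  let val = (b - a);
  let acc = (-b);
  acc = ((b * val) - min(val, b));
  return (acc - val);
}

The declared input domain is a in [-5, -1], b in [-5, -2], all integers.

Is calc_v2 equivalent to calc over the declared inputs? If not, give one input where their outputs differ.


The two versions differ — the changes include local variable names differ; also statement counts differ; also arithmetic usage differs.
Tracing a=-3, b=-3: calc: val=0, then acc=3, then acc=3, then returns 3 | calc_v2: acc=3, then acc=3, then returns 3 — matching result 3.
Across all 20 domain points the two functions coincide.
verdict: equivalent


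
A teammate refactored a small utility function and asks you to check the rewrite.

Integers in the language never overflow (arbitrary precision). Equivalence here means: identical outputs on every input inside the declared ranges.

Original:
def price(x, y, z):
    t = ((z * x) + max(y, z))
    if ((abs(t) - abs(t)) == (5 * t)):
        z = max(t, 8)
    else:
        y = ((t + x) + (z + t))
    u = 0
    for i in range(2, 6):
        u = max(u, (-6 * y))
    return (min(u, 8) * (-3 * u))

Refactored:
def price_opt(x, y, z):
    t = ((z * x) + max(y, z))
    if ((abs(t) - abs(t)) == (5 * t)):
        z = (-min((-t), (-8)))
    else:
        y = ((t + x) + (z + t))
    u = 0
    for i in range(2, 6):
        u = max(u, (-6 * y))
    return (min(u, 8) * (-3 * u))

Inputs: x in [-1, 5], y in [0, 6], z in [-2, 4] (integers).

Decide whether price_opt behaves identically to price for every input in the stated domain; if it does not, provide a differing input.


Although min/max/abs usage differs, 343/343 inputs agree.
verdict: equivalent


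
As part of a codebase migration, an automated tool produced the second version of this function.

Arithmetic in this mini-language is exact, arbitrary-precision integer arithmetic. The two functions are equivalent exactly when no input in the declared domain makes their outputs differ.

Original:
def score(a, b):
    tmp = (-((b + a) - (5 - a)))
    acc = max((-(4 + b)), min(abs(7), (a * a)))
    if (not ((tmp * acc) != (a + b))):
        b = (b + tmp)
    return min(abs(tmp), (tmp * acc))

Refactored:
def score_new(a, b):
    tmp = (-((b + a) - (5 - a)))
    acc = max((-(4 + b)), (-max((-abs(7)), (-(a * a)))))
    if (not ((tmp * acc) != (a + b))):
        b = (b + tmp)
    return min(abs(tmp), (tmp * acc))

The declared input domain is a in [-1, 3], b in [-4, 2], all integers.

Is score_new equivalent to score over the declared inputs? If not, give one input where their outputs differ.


The two are interchangeable: min/max/abs usage differs, and every declared input agrees.
As a probe, take a=2, b=-3: score runs tmp := 4 | acc := 4 | (not ((tmp * acc) != (a + b))): false | result 4; score_new runs tmp := 4 | acc := 4 | (not ((tmp * acc) != (a + b))): false | result 4; both end at 4.
Checked all 35 inputs in the declared domain: the outputs agree on every one.
verdict: equivalent


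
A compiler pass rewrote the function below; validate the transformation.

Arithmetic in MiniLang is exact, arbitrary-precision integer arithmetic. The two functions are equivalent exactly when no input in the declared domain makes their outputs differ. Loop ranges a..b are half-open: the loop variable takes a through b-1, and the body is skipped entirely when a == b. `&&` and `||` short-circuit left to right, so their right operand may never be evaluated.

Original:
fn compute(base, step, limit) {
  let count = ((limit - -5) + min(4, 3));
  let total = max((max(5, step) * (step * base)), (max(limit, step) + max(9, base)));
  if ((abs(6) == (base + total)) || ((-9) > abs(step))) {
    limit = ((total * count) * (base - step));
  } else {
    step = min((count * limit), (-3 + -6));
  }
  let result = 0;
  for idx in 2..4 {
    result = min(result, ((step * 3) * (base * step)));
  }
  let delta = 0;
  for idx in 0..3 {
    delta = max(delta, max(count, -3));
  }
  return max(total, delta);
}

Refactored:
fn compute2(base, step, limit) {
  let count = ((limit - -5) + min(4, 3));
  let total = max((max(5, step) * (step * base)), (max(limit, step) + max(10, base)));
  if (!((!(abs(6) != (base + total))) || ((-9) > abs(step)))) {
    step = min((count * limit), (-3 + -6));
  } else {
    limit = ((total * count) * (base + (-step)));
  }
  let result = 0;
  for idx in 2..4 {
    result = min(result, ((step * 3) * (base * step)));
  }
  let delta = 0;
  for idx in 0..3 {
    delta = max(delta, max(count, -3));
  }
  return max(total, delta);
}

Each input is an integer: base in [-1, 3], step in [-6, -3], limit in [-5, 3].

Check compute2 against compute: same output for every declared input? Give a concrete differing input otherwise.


Consider the input base=0, step=-6, limit=-5.
compute: count=3, then total=4, then ((abs(6) == (base + total)) || ((-9) > abs(step))) is false, then step=-15, then result=0, then (idx=2), then result=0, then (idx=3), then result=0, then delta=0, then (idx=0), then delta=3, then (idx=1), then delta=3, then (idx=2), then delta=3, then returns 4
compute2: count=3, then total=5, then (!((!(abs(6) != (base + total))) || ((-9) > abs(step)))) is true, then step=-15, then result=0, then (idx=2), then result=0, then (idx=3), then result=0, then delta=0, then (idx=0), then delta=3, then (idx=1), then delta=3, then (idx=2), then delta=3, then returns 5
4 against 5: the behavior changed.
verdict: not equivalent; witness: base=0, step=-6, limit=-5


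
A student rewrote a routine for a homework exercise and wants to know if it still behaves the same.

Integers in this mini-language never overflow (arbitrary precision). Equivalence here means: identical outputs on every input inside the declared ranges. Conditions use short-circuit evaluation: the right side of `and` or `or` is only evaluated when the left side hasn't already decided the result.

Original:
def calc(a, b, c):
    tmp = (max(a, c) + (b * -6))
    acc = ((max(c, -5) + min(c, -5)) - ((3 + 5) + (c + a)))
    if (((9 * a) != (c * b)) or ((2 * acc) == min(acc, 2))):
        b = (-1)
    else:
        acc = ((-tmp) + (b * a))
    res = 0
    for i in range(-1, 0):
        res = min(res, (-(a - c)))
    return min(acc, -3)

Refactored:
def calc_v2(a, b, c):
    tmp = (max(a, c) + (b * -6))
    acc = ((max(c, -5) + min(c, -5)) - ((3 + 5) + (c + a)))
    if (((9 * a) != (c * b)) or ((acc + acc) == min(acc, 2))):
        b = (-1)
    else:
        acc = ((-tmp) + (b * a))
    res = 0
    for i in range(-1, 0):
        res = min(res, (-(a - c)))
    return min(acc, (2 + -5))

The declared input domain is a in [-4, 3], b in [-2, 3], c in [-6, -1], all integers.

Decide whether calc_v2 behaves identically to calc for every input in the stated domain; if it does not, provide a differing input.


The two are interchangeable: arithmetic usage differs, plus constant usage differs, and every declared input agrees.
As a probe, take a=2, b=-1, c=-1: calc runs tmp=8, then acc=-15, then (((9 * a) != (c * b)) or ((2 * acc) == min(acc, 2))) is true, then b=-1, then res=0, then (i=-1), then res=-3, then returns -15; calc_v2 runs tmp=8, then acc=-15, then (((9 * a) != (c * b)) or ((acc + acc) == min(acc, 2))) is true, then b=-1, then res=0, then (i=-1), then res=-3, then returns -15; both end at -15.
Sweeping the whole domain (288 inputs) finds no disagreement.
verdict: equivalent


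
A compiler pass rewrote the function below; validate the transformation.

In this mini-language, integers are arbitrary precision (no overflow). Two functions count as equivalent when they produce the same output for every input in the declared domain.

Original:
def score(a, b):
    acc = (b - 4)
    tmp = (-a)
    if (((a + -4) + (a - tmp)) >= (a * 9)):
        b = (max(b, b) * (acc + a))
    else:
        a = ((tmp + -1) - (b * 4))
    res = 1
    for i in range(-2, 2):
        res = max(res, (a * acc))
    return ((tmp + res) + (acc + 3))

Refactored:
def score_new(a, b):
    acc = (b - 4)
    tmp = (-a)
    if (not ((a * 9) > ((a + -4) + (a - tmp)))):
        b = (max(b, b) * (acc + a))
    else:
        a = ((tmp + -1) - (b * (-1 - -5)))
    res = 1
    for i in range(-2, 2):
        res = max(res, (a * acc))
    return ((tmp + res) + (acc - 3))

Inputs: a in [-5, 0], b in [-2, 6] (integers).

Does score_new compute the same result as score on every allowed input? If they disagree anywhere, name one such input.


These are not equivalent — on a=-5, b=-2 the outputs split (32 vs 26).
score: acc := -6 | tmp := 5 | (((a + -4) + (a - tmp)) >= (a * 9)): true | b := 22 | res := 1 | iter i=-2: | res := 30 | iter i=-1: | res := 30 | iter i=0: | res := 30 | iter i=1: | res := 30 | result 32
score_new: acc := -6 | tmp := 5 | (not ((a * 9) > ((a + -4) + (a - tmp)))): true | b := 22 | res := 1 | iter i=-2: | res := 30 | iter i=-1: | res := 30 | iter i=0: | res := 30 | iter i=1: | res := 30 | result 26
verdict: not equivalent; witness: a=-5, b=-2
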